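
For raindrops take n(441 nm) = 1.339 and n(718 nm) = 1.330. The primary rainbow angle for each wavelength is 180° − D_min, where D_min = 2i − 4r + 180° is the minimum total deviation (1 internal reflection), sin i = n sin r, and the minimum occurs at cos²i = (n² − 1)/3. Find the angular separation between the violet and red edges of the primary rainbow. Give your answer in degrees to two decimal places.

At 441 nm (n = 1.339): cos²i = 0.26431 → i = 59.062°, r = 39.834°, D_min = 138.786°, rainbow angle = 41.214°.
At 718 nm (n = 1.330): cos²i = 0.25630 → i = 59.585°, r = 40.422°, D_min = 137.484°, rainbow angle = 42.516°.
Angular width = |41.214° − 42.516°| = 1.303°.

1.30°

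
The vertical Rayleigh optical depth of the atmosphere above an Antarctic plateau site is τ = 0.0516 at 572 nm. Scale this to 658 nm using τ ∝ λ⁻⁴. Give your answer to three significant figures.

0.0295

τ(658 nm) = τ(572 nm) × (572/658)⁴ = 0.0516 × (0.8693)⁴ = 0.0516 × 0.5711 = 0.0295.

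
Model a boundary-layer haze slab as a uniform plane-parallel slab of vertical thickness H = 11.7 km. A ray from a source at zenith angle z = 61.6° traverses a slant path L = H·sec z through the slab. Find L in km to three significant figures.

sec z = 1/cos 61.6° = 2.1025.
L = 11.7 × 2.1025 = 24.599 km.

24.6 km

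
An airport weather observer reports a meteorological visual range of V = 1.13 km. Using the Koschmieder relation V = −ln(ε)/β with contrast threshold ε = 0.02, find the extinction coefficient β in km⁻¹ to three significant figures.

β = −ln(0.02) / V = 3.912 / 1.13 = 3.4620 km⁻¹.

3.46 km⁻¹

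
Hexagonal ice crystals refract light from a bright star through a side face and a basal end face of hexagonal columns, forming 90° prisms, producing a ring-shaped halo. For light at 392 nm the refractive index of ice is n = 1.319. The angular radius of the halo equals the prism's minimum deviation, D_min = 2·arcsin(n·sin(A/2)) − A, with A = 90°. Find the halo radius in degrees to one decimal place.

n·sin(A/2) = 1.319 × sin 45° = 1.319 × 0.7071 = 0.9327.
D_min = 2·arcsin(0.9327) − 90° = 2 × 68.856° − 90° = 47.711°.

47.7°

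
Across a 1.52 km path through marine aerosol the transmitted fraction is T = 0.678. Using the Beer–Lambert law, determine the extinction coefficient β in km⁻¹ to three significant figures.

0.256 km⁻¹

Beer–Lambert: T = exp(−βL) ⇒ β = −ln(T)/L = −ln(0.678)/1.52 = 0.3886/1.52 = 0.2557 km⁻¹.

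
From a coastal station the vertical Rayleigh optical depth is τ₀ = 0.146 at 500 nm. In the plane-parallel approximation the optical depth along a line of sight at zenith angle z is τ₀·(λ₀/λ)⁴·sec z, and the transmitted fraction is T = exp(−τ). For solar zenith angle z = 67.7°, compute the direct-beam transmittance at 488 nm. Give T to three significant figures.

0.654

sec 67.7° = 2.6354.
τ = 0.146 × (500/488)⁴ × 2.6354 = 0.146 × 1.1020 × 2.6354 = 0.4240.
T = exp(−0.4240) = 0.6544.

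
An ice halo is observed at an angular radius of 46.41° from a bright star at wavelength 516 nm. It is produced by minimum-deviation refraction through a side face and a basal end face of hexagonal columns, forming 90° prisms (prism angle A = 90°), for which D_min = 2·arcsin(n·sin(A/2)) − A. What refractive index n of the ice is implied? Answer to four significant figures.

Rearranging: n = sin((D_min + A)/2) / sin(A/2).
(D_min + A)/2 = (46.41° + 90°)/2 = 68.205°.
n = sin 68.205° / sin 45° = 0.9285 / 0.7071 = 1.3131.

1.313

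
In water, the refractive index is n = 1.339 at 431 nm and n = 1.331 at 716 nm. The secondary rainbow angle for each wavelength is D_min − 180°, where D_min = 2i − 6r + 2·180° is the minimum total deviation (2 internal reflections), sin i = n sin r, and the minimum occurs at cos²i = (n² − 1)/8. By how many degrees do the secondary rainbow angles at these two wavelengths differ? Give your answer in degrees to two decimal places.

2.09°

At 431 nm (n = 1.339): cos²i = 0.09912 → i = 71.650°, r = 45.141°, D_min = 232.451°, rainbow angle = 52.451°.
At 716 nm (n = 1.331): cos²i = 0.09645 → i = 71.907°, r = 45.575°, D_min = 230.365°, rainbow angle = 50.365°.
Angular width = |52.451° − 50.365°| = 2.086°.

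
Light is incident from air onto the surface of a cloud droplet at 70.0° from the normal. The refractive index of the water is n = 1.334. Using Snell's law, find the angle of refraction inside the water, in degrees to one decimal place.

Snell: sin θ_r = sin θ_i / n = sin 70.0° / 1.334 = 0.9397 / 1.334 = 0.7044.
θ_r = arcsin(0.7044) = 44.78°.

44.8°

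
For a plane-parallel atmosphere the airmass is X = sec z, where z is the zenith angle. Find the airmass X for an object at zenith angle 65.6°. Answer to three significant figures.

X = sec z = 1/cos 65.6° = 1/0.4131 = 2.4207.

2.42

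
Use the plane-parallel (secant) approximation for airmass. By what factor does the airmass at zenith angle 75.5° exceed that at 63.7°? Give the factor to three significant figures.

X(75.5°)/X(63.7°) = sec 75.5° / sec 63.7° = cos 63.7° / cos 75.5° = 0.4431/0.2504 = 1.7696.

1.77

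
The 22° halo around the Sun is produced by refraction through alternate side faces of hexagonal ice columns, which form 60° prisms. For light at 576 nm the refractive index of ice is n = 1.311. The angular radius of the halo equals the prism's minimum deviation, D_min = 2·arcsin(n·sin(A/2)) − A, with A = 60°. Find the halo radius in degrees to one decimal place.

21.9°

n·sin(A/2) = 1.311 × sin 30° = 1.311 × 0.5000 = 0.6555.
D_min = 2·arcsin(0.6555) − 60° = 2 × 40.958° − 60° = 21.915°.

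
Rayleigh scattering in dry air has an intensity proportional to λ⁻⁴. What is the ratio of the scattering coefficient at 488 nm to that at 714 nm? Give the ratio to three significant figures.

Rayleigh scattering ∝ λ⁻⁴, so the ratio of coefficients is the inverse fourth power of the wavelength ratio.
σ(488)/σ(714) = (714/488)⁴ = (1.4631)⁴ = 4.583.

4.58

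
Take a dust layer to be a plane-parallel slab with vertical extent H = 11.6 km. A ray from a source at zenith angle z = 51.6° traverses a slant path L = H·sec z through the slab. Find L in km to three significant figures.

sec z = 1/cos 51.6° = 1.6099.
L = 11.6 × 1.6099 = 18.675 km.

18.7 km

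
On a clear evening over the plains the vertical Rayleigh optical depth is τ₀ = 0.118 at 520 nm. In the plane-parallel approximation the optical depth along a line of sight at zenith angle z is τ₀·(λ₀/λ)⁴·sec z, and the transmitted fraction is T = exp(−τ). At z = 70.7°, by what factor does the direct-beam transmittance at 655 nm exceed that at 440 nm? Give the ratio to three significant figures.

1.74

Airmass: sec 70.7° = 3.0256.
τ(655 nm) = 0.118 × (520/655)⁴ × 3.0256 = 0.118 × 0.3972 × 3.0256 = 0.1418.
τ(440 nm) = 0.118 × (520/440)⁴ × 3.0256 = 0.118 × 1.9508 × 3.0256 = 0.6965.
T(655)/T(440) = exp(τ_B − τ_A) = exp(0.5546) = 1.7413.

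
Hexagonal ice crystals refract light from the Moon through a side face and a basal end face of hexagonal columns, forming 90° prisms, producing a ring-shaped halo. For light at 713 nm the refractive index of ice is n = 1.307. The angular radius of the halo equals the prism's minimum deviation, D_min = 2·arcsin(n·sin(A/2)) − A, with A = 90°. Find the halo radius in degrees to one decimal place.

n·sin(A/2) = 1.307 × sin 45° = 1.307 × 0.7071 = 0.9242.
D_min = 2·arcsin(0.9242) − 90° = 2 × 67.546° − 90° = 45.093°.

45.1°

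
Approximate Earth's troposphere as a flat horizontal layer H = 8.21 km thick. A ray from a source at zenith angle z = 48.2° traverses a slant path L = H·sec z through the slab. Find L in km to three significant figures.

sec z = 1/cos 48.2° = 1.5003.
L = 8.21 × 1.5003 = 12.317 km.

12.3 km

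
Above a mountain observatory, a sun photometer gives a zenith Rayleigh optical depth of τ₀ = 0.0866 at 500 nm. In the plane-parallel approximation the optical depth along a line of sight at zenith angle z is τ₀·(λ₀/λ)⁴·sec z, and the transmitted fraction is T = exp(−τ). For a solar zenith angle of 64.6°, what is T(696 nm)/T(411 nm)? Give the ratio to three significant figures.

Airmass: sec 64.6° = 2.3314.
τ(696 nm) = 0.0866 × (500/696)⁴ × 2.3314 = 0.0866 × 0.2663 × 2.3314 = 0.0538.
τ(411 nm) = 0.0866 × (500/411)⁴ × 2.3314 = 0.0866 × 2.1903 × 2.3314 = 0.4422.
T(696)/T(411) = exp(τ_B − τ_A) = exp(0.3884) = 1.4747.

1.47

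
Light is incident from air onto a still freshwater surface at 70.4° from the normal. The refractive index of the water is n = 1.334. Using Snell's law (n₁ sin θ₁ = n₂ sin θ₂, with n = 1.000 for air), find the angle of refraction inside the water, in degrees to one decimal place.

44.9°

Snell: sin θ_r = sin θ_i / n = sin 70.4° / 1.334 = 0.9421 / 1.334 = 0.7062.
θ_r = arcsin(0.7062) = 44.93°.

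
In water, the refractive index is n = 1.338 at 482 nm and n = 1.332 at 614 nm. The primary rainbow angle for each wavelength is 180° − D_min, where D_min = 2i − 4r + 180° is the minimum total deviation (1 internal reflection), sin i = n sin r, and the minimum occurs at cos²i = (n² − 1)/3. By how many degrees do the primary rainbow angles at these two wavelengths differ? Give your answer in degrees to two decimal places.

At 482 nm (n = 1.338): cos²i = 0.26341 → i = 59.120°, r = 39.899°, D_min = 138.643°, rainbow angle = 41.357°.
At 614 nm (n = 1.332): cos²i = 0.25807 → i = 59.469°, r = 40.290°, D_min = 137.776°, rainbow angle = 42.224°.
Angular width = |41.357° − 42.224°| = 0.867°.

0.87°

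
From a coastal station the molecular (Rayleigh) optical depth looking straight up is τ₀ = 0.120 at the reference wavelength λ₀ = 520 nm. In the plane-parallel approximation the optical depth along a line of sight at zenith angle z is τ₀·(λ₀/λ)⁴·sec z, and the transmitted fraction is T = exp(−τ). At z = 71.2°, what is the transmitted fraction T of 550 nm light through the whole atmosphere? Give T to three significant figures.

0.743

sec 71.2° = 3.1030.
τ = 0.120 × (520/550)⁴ × 3.1030 = 0.120 × 0.7990 × 3.1030 = 0.2975.
T = exp(−0.2975) = 0.7427.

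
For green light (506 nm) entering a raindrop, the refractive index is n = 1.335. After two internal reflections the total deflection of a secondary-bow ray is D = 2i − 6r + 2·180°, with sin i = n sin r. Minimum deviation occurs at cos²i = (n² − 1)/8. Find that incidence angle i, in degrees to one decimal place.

cos²i = (1.335² − 1)/8 = (1.78222 − 1)/8 = 0.09778.
cos i = 0.31269, so i = 71.778°.

71.8°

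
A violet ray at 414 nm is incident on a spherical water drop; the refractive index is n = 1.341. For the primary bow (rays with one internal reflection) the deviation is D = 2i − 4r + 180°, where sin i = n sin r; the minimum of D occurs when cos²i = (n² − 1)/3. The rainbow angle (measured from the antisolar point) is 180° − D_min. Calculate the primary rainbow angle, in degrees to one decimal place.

cos²i = (1.79828 − 1)/3 = 0.26609; i = arccos(0.51584) = 58.946°.
sin r = sin 58.946°/1.341 = 0.63884; r = 39.705°.
D_min = 2·58.946° − 4·39.705° + 180° = 139.071°.
Rainbow angle = 180° − D_min = 40.929°.

40.9°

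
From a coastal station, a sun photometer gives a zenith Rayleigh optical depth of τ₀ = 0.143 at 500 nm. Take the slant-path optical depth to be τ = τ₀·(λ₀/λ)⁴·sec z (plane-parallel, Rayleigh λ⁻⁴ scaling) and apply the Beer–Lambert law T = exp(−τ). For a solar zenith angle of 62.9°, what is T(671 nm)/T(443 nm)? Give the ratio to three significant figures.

Airmass: sec 62.9° = 2.1952.
τ(671 nm) = 0.143 × (500/671)⁴ × 2.1952 = 0.143 × 0.3083 × 2.1952 = 0.0968.
τ(443 nm) = 0.143 × (500/443)⁴ × 2.1952 = 0.143 × 1.6228 × 2.1952 = 0.5094.
T(671)/T(443) = exp(τ_B − τ_A) = exp(0.4126) = 1.5108.

1.51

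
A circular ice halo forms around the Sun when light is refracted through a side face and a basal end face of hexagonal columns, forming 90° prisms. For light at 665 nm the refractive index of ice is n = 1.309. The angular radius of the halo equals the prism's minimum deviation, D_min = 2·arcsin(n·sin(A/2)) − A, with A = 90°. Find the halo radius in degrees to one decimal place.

n·sin(A/2) = 1.309 × sin 45° = 1.309 × 0.7071 = 0.9256.
D_min = 2·arcsin(0.9256) − 90° = 2 × 67.759° − 90° = 45.519°.

45.5°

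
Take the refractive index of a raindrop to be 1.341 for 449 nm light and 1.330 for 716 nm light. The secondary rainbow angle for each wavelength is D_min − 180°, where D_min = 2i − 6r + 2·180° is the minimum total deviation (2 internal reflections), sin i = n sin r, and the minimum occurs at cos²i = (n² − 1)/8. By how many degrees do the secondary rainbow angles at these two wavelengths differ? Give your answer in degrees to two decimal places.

2.86°

At 449 nm (n = 1.341): cos²i = 0.09979 → i = 71.586°, r = 45.034°, D_min = 232.966°, rainbow angle = 52.966°.
At 716 nm (n = 1.330): cos²i = 0.09611 → i = 71.940°, r = 45.630°, D_min = 230.101°, rainbow angle = 50.101°.
Angular width = |52.966° − 50.101°| = 2.865°.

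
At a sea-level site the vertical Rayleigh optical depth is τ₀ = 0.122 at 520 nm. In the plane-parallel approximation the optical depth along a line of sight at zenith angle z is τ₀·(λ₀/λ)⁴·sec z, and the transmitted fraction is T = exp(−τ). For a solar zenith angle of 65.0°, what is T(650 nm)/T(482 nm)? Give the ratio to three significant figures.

1.31

Airmass: sec 65.0° = 2.3662.
τ(650 nm) = 0.122 × (520/650)⁴ × 2.3662 = 0.122 × 0.4096 × 2.3662 = 0.1182.
τ(482 nm) = 0.122 × (520/482)⁴ × 2.3662 = 0.122 × 1.3546 × 2.3662 = 0.3911.
T(650)/T(482) = exp(τ_B − τ_A) = exp(0.2728) = 1.3137.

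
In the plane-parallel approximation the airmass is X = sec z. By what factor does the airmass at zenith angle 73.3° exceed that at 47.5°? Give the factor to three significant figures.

X(73.3°)/X(47.5°) = sec 73.3° / sec 47.5° = cos 47.5° / cos 73.3° = 0.6756/0.2874 = 2.3510.

2.35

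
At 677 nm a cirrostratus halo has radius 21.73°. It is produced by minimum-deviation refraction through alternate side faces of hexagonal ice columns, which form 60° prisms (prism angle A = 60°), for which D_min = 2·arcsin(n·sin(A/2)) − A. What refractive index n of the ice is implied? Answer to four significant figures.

1.309

Rearranging: n = sin((D_min + A)/2) / sin(A/2).
(D_min + A)/2 = (21.73° + 60°)/2 = 40.865°.
n = sin 40.865° / sin 30° = 0.6543 / 0.5000 = 1.3086.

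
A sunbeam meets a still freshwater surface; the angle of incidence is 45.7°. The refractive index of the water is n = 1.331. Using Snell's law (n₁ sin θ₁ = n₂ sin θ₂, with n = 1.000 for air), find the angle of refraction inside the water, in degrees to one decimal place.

32.5°

Snell: sin θ_r = sin θ_i / n = sin 45.7° / 1.331 = 0.7157 / 1.331 = 0.5377.
θ_r = arcsin(0.5377) = 32.53°.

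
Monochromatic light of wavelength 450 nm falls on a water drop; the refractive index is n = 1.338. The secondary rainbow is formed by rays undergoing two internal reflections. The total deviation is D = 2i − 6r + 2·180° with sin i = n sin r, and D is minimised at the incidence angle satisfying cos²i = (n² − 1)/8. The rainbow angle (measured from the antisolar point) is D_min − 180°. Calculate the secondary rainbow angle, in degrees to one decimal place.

cos²i = (1.79024 − 1)/8 = 0.09878; i = arccos(0.31429) = 71.682°.
sin r = sin 71.682°/1.338 = 0.70951; r = 45.195°.
D_min = 2·71.682° − 6·45.195° + 360° = 232.193°.
Rainbow angle = D_min − 180° = 52.193°.

52.2°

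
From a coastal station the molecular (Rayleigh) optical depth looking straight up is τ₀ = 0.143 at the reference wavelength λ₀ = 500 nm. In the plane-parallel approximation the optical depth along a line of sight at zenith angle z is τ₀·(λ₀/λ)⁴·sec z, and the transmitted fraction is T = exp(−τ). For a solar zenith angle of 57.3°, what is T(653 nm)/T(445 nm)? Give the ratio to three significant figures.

Airmass: sec 57.3° = 1.8510.
τ(653 nm) = 0.143 × (500/653)⁴ × 1.8510 = 0.143 × 0.3437 × 1.8510 = 0.0910.
τ(445 nm) = 0.143 × (500/445)⁴ × 1.8510 = 0.143 × 1.5938 × 1.8510 = 0.4219.
T(653)/T(445) = exp(τ_B − τ_A) = exp(0.3309) = 1.3922.

1.39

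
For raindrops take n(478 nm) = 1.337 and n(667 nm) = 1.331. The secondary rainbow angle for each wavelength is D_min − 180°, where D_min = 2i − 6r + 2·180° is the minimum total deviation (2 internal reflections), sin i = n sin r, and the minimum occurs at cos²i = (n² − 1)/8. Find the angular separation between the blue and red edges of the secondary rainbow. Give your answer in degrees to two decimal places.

At 478 nm (n = 1.337): cos²i = 0.09845 → i = 71.714°, r = 45.249°, D_min = 231.934°, rainbow angle = 51.934°.
At 667 nm (n = 1.331): cos²i = 0.09645 → i = 71.907°, r = 45.575°, D_min = 230.365°, rainbow angle = 50.365°.
Angular width = |51.934° − 50.365°| = 1.569°.

1.57°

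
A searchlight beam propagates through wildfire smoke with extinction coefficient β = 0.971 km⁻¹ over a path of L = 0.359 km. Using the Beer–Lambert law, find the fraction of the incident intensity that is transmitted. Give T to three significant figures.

0.706

τ = β·L = 0.971 × 0.359 = 0.3486.
T = exp(−0.3486) = 0.7057.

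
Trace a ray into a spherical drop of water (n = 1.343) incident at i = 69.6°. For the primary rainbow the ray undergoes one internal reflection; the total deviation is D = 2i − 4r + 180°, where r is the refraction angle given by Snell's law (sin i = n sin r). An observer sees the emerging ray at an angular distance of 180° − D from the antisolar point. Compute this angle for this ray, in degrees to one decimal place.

sin r = sin 69.6° / 1.343 = 0.9373/1.343 = 0.6979; r = 44.26°.
D = 2·69.6° − 4·44.26° + 180° = 139.20° − 177.04° + 180° = 142.16°.
Angle from antisolar point = 180° − D = 37.84°.

37.8°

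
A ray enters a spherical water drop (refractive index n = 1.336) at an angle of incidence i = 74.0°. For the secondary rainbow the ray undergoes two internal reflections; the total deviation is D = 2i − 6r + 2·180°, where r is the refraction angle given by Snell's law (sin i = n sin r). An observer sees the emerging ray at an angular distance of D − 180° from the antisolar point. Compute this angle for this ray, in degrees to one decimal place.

sin r = sin 74.0° / 1.336 = 0.9613/1.336 = 0.7195; r = 46.01°.
D = 2·74.0° − 6·46.01° + 2·180° = 148.00° − 276.08° + 360° = 231.92°.
Angle from antisolar point = D − 180° = 51.92°.

51.9°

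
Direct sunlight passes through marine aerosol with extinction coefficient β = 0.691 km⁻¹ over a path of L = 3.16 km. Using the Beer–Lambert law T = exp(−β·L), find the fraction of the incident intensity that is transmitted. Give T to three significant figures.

τ = β·L = 0.691 × 3.16 = 2.1836.
T = exp(−2.1836) = 0.1126.

0.113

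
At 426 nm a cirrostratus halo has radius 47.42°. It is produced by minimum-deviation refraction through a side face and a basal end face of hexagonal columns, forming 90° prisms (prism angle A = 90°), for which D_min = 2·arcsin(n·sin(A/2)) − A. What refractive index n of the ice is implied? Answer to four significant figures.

Rearranging: n = sin((D_min + A)/2) / sin(A/2).
(D_min + A)/2 = (47.42° + 90°)/2 = 68.710°.
n = sin 68.710° / sin 45° = 0.9318 / 0.7071 = 1.3177.

1.318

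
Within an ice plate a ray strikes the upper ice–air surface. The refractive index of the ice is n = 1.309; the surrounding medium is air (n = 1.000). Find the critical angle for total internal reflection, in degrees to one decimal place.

49.8°

sin θ_c = n_air / n = 1.000 / 1.309 = 0.7639.
θ_c = arcsin(0.7639) = 49.81°.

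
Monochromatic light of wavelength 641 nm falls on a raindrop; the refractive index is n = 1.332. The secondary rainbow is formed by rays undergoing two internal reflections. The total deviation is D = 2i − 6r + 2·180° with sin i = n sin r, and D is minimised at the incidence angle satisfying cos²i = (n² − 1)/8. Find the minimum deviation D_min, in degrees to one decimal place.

cos²i = (1.77422 − 1)/8 = 0.09678; i = arccos(0.31109) = 71.875°.
sin r = sin 71.875°/1.332 = 0.71350; r = 45.520°.
D_min = 2·71.875° − 6·45.520° + 360° = 230.628°.

230.6°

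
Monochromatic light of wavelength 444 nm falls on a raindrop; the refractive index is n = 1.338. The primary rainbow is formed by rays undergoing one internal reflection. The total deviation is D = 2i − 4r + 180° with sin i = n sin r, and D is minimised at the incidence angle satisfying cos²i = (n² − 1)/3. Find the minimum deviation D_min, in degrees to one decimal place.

cos²i = (1.79024 − 1)/3 = 0.26341; i = arccos(0.51324) = 59.120°.
sin r = sin 59.120°/1.338 = 0.64144; r = 39.899°.
D_min = 2·59.120° − 4·39.899° + 180° = 138.643°.

138.6°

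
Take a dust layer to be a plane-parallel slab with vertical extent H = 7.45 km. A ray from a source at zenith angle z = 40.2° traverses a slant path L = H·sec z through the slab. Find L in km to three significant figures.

sec z = 1/cos 40.2° = 1.3093.
L = 7.45 × 1.3093 = 9.754 km.

9.75 km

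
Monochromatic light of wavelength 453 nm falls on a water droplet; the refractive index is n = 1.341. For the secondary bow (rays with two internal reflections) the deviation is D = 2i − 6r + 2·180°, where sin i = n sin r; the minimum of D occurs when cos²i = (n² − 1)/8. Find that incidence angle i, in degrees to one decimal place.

cos²i = (1.341² − 1)/8 = (1.79828 − 1)/8 = 0.09979.
cos i = 0.31589, so i = 71.586°.

71.6°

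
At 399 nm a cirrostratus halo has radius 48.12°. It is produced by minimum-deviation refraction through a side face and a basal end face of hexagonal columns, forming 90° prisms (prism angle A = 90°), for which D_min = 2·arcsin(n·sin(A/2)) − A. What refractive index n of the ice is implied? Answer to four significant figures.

1.321

Rearranging: n = sin((D_min + A)/2) / sin(A/2).
(D_min + A)/2 = (48.12° + 90°)/2 = 69.060°.
n = sin 69.060° / sin 45° = 0.9340 / 0.7071 = 1.3208.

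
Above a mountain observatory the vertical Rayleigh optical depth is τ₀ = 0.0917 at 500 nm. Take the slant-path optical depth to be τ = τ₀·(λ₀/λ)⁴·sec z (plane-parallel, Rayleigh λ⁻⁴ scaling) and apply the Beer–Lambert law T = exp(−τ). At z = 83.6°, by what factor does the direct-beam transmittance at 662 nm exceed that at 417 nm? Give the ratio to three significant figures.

4.19

Airmass: sec 83.6° = 8.9711.
τ(662 nm) = 0.0917 × (500/662)⁴ × 8.9711 = 0.0917 × 0.3254 × 8.9711 = 0.2677.
τ(417 nm) = 0.0917 × (500/417)⁴ × 8.9711 = 0.0917 × 2.0670 × 8.9711 = 1.7004.
T(662)/T(417) = exp(τ_B − τ_A) = exp(1.4327) = 4.1900.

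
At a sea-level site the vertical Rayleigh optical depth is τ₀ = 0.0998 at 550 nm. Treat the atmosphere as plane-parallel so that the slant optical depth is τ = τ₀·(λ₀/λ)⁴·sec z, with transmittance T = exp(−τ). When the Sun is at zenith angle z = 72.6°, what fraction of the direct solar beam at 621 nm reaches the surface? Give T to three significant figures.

sec 72.6° = 3.3440.
τ = 0.0998 × (550/621)⁴ × 3.3440 = 0.0998 × 0.6153 × 3.3440 = 0.2053.
T = exp(−0.2053) = 0.8144.

0.814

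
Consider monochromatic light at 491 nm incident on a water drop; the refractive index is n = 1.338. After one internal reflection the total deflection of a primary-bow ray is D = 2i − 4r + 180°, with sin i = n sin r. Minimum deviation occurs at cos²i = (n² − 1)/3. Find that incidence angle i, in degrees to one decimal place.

59.1°

cos²i = (1.338² − 1)/3 = (1.79024 − 1)/3 = 0.26341.
cos i = 0.51324, so i = 59.120°.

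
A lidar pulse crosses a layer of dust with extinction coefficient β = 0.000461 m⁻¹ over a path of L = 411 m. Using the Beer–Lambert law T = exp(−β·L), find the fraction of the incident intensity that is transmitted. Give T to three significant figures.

τ = β·L = 0.000461 × 411 = 0.1895.
T = exp(−0.1895) = 0.8274.

0.827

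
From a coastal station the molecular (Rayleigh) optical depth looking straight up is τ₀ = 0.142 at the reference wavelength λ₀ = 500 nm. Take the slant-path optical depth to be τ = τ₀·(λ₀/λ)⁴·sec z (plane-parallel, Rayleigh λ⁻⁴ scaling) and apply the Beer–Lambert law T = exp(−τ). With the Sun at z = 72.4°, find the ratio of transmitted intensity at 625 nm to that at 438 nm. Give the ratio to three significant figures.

1.83

Airmass: sec 72.4° = 3.3072.
τ(625 nm) = 0.142 × (500/625)⁴ × 3.3072 = 0.142 × 0.4096 × 3.3072 = 0.1924.
τ(438 nm) = 0.142 × (500/438)⁴ × 3.3072 = 0.142 × 1.6982 × 3.3072 = 0.7975.
T(625)/T(438) = exp(τ_B − τ_A) = exp(0.6051) = 1.8315.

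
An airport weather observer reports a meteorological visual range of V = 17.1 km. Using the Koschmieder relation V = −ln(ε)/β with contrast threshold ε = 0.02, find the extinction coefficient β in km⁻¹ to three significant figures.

0.229 km⁻¹

β = −ln(0.02) / V = 3.912 / 17.1 = 0.2288 km⁻¹.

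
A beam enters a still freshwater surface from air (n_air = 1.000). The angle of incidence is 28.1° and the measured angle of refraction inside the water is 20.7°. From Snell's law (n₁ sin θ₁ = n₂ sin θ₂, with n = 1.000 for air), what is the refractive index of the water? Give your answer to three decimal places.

n = sin θ_i / sin θ_r = sin 28.1° / sin 20.7° = 0.4710 / 0.3535 = 1.3325.

1.333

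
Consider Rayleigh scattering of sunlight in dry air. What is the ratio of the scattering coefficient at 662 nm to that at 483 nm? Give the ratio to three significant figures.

Rayleigh scattering ∝ λ⁻⁴, so the ratio of coefficients is the inverse fourth power of the wavelength ratio.
σ(662)/σ(483) = (483/662)⁴ = (0.7296)⁴ = 0.2834.

0.283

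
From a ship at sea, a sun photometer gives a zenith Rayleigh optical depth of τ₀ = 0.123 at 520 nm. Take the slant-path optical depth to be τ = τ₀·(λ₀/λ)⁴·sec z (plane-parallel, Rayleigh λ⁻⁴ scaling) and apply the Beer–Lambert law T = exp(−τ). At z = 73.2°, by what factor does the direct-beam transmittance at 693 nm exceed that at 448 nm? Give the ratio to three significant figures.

Airmass: sec 73.2° = 3.4598.
τ(693 nm) = 0.123 × (520/693)⁴ × 3.4598 = 0.123 × 0.3170 × 3.4598 = 0.1349.
τ(448 nm) = 0.123 × (520/448)⁴ × 3.4598 = 0.123 × 1.8151 × 3.4598 = 0.7724.
T(693)/T(448) = exp(τ_B − τ_A) = exp(0.6375) = 1.8918.

1.89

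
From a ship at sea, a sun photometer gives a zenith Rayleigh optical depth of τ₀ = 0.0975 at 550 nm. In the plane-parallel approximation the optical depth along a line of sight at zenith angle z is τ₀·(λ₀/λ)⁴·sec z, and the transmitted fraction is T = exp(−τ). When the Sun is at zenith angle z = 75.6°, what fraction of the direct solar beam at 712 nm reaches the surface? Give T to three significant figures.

sec 75.6° = 4.0211.
τ = 0.0975 × (550/712)⁴ × 4.0211 = 0.0975 × 0.3561 × 4.0211 = 0.1396.
T = exp(−0.1396) = 0.8697.

0.870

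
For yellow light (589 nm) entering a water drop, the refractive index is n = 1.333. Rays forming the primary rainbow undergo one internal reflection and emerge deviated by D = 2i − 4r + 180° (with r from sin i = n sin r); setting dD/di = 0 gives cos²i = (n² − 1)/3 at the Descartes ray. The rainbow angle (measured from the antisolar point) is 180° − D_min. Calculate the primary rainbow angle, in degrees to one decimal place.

42.1°

cos²i = (1.77689 − 1)/3 = 0.25896; i = arccos(0.50888) = 59.410°.
sin r = sin 59.410°/1.333 = 0.64579; r = 40.225°.
D_min = 2·59.410° − 4·40.225° + 180° = 137.922°.
Rainbow angle = 180° − D_min = 42.078°.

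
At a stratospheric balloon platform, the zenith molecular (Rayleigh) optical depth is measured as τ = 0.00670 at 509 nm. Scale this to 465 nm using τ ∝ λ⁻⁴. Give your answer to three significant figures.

τ(465 nm) = τ(509 nm) × (509/465)⁴ = 0.00670 × (1.0946)⁴ = 0.00670 × 1.4357 = 0.0096.

0.00962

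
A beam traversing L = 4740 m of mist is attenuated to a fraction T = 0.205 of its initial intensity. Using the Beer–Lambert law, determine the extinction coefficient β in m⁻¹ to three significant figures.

Beer–Lambert: T = exp(−βL) ⇒ β = −ln(T)/L = −ln(0.205)/4740 = 1.5847/4740 = 0.0003343 m⁻¹.

0.000334 m⁻¹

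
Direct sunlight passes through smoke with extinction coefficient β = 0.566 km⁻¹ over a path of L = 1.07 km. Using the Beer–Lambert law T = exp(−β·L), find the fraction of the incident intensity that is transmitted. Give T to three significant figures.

0.546

τ = β·L = 0.566 × 1.07 = 0.6056.
T = exp(−0.6056) = 0.5457.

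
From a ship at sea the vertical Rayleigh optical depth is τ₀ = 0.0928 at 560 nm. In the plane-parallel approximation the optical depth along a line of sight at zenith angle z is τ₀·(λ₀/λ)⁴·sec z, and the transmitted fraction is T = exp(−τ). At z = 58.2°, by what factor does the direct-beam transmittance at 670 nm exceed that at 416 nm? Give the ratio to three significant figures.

Airmass: sec 58.2° = 1.8977.
τ(670 nm) = 0.0928 × (560/670)⁴ × 1.8977 = 0.0928 × 0.4880 × 1.8977 = 0.0859.
τ(416 nm) = 0.0928 × (560/416)⁴ × 1.8977 = 0.0928 × 3.2838 × 1.8977 = 0.5783.
T(670)/T(416) = exp(τ_B − τ_A) = exp(0.4924) = 1.6362.

1.64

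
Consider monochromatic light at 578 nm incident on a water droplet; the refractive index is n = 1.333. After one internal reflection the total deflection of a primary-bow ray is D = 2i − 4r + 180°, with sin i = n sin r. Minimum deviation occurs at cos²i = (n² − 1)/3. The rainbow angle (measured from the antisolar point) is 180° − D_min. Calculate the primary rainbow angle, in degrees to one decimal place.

42.1°

cos²i = (1.77689 − 1)/3 = 0.25896; i = arccos(0.50888) = 59.410°.
sin r = sin 59.410°/1.333 = 0.64579; r = 40.225°.
D_min = 2·59.410° − 4·40.225° + 180° = 137.922°.
Rainbow angle = 180° − D_min = 42.078°.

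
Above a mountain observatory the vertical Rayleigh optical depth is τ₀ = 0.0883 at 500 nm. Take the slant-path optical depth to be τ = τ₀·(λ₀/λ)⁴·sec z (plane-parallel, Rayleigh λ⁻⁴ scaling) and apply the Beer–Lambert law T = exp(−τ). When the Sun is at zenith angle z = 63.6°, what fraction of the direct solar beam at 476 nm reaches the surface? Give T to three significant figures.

sec 63.6° = 2.2490.
τ = 0.0883 × (500/476)⁴ × 2.2490 = 0.0883 × 1.2175 × 2.2490 = 0.2418.
T = exp(−0.2418) = 0.7852.

0.785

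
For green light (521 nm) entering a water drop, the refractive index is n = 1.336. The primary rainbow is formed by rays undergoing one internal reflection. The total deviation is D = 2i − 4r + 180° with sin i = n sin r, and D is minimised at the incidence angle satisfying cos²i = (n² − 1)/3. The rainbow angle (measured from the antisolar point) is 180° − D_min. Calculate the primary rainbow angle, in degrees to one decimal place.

cos²i = (1.78490 − 1)/3 = 0.26163; i = arccos(0.51150) = 59.236°.
sin r = sin 59.236°/1.336 = 0.64318; r = 40.029°.
D_min = 2·59.236° − 4·40.029° + 180° = 138.356°.
Rainbow angle = 180° − D_min = 41.644°.

41.6°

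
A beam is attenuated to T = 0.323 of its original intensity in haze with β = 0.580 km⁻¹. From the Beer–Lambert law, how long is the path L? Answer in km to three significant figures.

Beer–Lambert: T = exp(−βL) ⇒ L = −ln(T)/β = −ln(0.323)/0.580 = 1.1301/0.580 = 1.948 km.

1.95 km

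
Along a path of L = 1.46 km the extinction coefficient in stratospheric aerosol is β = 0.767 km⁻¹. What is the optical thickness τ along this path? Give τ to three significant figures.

1.12

τ = β·L = 0.767 × 1.46 = 1.1198.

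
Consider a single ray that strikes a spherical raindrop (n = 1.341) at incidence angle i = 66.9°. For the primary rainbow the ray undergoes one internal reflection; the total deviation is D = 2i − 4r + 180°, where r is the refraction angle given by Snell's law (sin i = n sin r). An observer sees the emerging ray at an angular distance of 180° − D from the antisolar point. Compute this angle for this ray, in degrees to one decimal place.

39.4°

sin r = sin 66.9° / 1.341 = 0.9198/1.341 = 0.6859; r = 43.31°.
D = 2·66.9° − 4·43.31° + 180° = 133.80° − 173.23° + 180° = 140.57°.
Angle from antisolar point = 180° − D = 39.43°.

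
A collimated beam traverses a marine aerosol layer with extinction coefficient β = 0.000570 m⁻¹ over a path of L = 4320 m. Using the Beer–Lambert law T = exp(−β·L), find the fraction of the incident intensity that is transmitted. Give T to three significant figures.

0.0852

τ = β·L = 0.000570 × 4320 = 2.4624.
T = exp(−2.4624) = 0.0852.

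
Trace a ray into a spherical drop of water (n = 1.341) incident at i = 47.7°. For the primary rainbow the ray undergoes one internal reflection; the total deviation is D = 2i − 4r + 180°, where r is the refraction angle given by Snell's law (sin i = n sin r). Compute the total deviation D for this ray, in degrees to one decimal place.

sin r = sin 47.7° / 1.341 = 0.7396/1.341 = 0.5516; r = 33.47°.
D = 2·47.7° − 4·33.47° + 180° = 95.40° − 133.89° + 180° = 141.51°.

141.5°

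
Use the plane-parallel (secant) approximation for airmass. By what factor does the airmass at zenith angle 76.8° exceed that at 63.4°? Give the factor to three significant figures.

X(76.8°)/X(63.4°) = sec 76.8° / sec 63.4° = cos 63.4° / cos 76.8° = 0.4478/0.2284 = 1.9608.

1.96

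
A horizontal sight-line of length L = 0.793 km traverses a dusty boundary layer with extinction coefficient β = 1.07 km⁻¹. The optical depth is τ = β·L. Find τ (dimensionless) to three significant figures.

τ = β·L = 1.07 × 0.793 = 0.8485.

0.849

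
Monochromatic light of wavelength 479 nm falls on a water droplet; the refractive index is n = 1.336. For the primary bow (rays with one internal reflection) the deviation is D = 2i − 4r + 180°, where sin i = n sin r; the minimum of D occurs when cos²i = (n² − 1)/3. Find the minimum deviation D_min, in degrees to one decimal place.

cos²i = (1.78490 − 1)/3 = 0.26163; i = arccos(0.51150) = 59.236°.
sin r = sin 59.236°/1.336 = 0.64318; r = 40.029°.
D_min = 2·59.236° − 4·40.029° + 180° = 138.356°.

138.4°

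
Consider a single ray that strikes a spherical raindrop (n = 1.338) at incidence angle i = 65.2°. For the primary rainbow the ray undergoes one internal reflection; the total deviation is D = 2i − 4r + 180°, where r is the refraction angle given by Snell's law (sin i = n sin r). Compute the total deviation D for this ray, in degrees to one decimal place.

sin r = sin 65.2° / 1.338 = 0.9078/1.338 = 0.6785; r = 42.72°.
D = 2·65.2° − 4·42.72° + 180° = 130.40° − 170.89° + 180° = 139.51°.

139.5°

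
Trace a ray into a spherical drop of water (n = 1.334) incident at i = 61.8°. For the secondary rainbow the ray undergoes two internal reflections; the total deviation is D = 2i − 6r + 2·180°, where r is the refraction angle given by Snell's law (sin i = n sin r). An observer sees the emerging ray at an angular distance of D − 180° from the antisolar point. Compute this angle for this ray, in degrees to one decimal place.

sin r = sin 61.8° / 1.334 = 0.8813/1.334 = 0.6606; r = 41.35°.
D = 2·61.8° − 6·41.35° + 2·180° = 123.60° − 248.10° + 360° = 235.50°.
Angle from antisolar point = D − 180° = 55.50°.

55.5°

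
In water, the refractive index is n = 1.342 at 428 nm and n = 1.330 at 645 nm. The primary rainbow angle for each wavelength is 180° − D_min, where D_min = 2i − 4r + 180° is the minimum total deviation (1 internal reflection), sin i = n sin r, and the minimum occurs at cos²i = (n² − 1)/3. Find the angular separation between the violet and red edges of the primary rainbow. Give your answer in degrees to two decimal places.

1.73°

At 428 nm (n = 1.342): cos²i = 0.26699 → i = 58.888°, r = 39.641°, D_min = 139.213°, rainbow angle = 40.787°.
At 645 nm (n = 1.330): cos²i = 0.25630 → i = 59.585°, r = 40.422°, D_min = 137.484°, rainbow angle = 42.516°.
Angular width = |40.787° − 42.516°| = 1.729°.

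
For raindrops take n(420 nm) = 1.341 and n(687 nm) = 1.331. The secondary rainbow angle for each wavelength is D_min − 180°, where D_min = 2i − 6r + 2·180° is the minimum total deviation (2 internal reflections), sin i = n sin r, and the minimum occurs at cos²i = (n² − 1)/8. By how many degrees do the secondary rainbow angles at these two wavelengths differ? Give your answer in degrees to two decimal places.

2.60°

At 420 nm (n = 1.341): cos²i = 0.09979 → i = 71.586°, r = 45.034°, D_min = 232.966°, rainbow angle = 52.966°.
At 687 nm (n = 1.331): cos²i = 0.09645 → i = 71.907°, r = 45.575°, D_min = 230.365°, rainbow angle = 50.365°.
Angular width = |52.966° − 50.365°| = 2.601°.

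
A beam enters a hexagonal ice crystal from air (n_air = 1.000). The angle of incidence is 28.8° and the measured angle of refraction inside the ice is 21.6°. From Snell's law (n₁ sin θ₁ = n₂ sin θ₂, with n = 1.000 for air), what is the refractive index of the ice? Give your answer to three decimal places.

n = sin θ_i / sin θ_r = sin 28.8° / sin 21.6° = 0.4818 / 0.3681 = 1.3087.

1.309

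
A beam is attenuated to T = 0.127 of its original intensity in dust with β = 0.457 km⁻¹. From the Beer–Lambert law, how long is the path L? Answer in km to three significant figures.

Beer–Lambert: T = exp(−βL) ⇒ L = −ln(T)/β = −ln(0.127)/0.457 = 2.0636/0.457 = 4.515 km.

4.52 km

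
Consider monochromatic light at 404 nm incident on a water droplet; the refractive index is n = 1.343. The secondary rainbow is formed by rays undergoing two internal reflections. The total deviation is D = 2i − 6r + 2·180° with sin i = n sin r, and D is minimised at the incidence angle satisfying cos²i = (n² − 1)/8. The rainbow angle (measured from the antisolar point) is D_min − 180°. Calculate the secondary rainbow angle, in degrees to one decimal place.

cos²i = (1.80365 − 1)/8 = 0.10046; i = arccos(0.31695) = 71.522°.
sin r = sin 71.522°/1.343 = 0.70621; r = 44.928°.
D_min = 2·71.522° − 6·44.928° + 360° = 233.478°.
Rainbow angle = D_min − 180° = 53.478°.

53.5°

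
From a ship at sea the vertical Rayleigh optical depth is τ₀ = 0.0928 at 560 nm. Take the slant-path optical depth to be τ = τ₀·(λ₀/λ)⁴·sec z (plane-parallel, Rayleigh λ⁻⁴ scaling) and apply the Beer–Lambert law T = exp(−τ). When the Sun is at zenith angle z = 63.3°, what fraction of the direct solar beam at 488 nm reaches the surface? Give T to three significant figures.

0.699

sec 63.3° = 2.2256.
τ = 0.0928 × (560/488)⁴ × 2.2256 = 0.0928 × 1.7341 × 2.2256 = 0.3582.
T = exp(−0.3582) = 0.6990.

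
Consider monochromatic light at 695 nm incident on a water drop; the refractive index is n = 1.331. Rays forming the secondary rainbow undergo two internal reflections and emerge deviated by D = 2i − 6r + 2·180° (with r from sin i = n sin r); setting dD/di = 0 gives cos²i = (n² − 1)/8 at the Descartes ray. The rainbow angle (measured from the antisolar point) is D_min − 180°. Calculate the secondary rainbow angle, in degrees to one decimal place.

cos²i = (1.77156 − 1)/8 = 0.09645; i = arccos(0.31056) = 71.907°.
sin r = sin 71.907°/1.331 = 0.71417; r = 45.575°.
D_min = 2·71.907° − 6·45.575° + 360° = 230.365°.
Rainbow angle = D_min − 180° = 50.365°.

50.4°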